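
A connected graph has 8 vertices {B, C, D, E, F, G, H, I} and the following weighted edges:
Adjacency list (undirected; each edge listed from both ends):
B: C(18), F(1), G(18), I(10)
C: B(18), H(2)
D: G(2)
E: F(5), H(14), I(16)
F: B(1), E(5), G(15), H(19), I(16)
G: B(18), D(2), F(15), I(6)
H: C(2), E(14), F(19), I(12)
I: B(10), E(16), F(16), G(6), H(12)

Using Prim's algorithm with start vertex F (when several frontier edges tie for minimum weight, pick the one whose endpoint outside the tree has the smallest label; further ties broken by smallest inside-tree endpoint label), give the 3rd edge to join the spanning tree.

B-I

Prim's algorithm from F:
Step 1: frontier [B—F 1, E—F 5, F—G 15, F—I 16, F—H 19] → take B—F (1); add B.
Step 2: frontier [B—I 10, B—C 18, B—G 18, E—F 5, F—G 15, F—I 16, F—H 19] → take E—F (5); add E.
Step 3: frontier [B—I 10, B—C 18, B—G 18, E—H 14, E—I 16, F—G 15, F—I 16, F—H 19] → take B—I (10); add I.
Step 4: frontier [B—C 18, B—G 18, E—H 14, F—G 15, F—H 19, G—I 6, H—I 12] → take G—I (6); add G.
Step 5: frontier [B—C 18, E—H 14, F—H 19, D—G 2, H—I 12] → take D—G (2); add D.
Step 6: frontier [B—C 18, E—H 14, F—H 19, H—I 12] → take H—I (12); add H.
Step 7: frontier [B—C 18, C—H 2] → take C—H (2); add C.
The 3rd edge added is B—I.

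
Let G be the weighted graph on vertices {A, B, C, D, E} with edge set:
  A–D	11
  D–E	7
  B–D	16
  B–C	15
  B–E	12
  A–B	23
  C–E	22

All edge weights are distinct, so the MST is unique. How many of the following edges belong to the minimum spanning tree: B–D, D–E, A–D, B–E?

Sort edges by weight, then run Kruskal:
D–E (7): add — endpoints in different components.
A–D (11): add — endpoints in different components.
B–E (12): add — endpoints in different components.
B–C (15): add — endpoints in different components.
MST edge set: {D–E, A–D, B–E, B–C}.
Of the listed edges, {D–E, A–D, B–E} are in the MST → 3.

3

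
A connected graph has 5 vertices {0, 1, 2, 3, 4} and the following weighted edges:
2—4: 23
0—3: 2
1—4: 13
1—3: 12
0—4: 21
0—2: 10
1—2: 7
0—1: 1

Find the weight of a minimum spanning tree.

Kruskal's algorithm — process edges by increasing weight (ties by edge label):
0—1 (1): add — endpoints in different components.
0—3 (2): add — endpoints in different components.
1—2 (7): add — endpoints in different components.
0—2 (10): skip — 0 and 2 already connected.
1—3 (12): skip — 1 and 3 already connected.
1—4 (13): add — endpoints in different components.
MST edges: 0—1, 0—3, 1—2, 1—4; total weight 1+2+7+13 = 23.

23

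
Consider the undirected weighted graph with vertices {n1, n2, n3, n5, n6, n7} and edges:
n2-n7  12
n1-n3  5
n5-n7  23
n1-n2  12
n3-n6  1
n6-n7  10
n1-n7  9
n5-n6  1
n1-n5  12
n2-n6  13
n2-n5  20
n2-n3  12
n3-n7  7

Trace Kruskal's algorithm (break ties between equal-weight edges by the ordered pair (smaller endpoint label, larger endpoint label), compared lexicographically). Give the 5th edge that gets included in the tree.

n1-n2

Sort edges by weight, then run Kruskal:
n3-n6 (1): add. Components now {n5} {n3,n6} {n2} {n7} {n1}
n5-n6 (1): add. Components now {n3,n5,n6} {n2} {n7} {n1}
n1-n3 (5): add. Components now {n1,n3,n5,n6} {n2} {n7}
n3-n7 (7): add. Components now {n1,n3,n5,n6,n7} {n2}
n1-n7 (9): skip — n7 and n1 already connected.
n6-n7 (10): skip — n6 and n7 already connected.
n1-n2 (12): add. Components now {n1,n2,n3,n5,n6,n7}
The 5th edge added is n1-n2.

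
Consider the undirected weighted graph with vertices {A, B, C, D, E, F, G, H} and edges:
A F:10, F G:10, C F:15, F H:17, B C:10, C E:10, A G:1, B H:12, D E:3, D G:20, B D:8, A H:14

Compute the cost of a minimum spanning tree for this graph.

Prim, starting at D.
Step 1: cheapest edge leaving the tree is D E (3); add E.
Step 2: cheapest edge leaving the tree is B D (8); add B.
Step 3: cheapest edge leaving the tree is B C (10); add C.
Step 4: cheapest edge leaving the tree is B H (12); add H.
Step 5: cheapest edge leaving the tree is A H (14); add A.
Step 6: cheapest edge leaving the tree is A G (1); add G.
Step 7: cheapest edge leaving the tree is A F (10); add F.
MST edges: D E, B D, B C, B H, A H, A G, A F; total weight 3+8+10+12+14+1+10 = 58.

58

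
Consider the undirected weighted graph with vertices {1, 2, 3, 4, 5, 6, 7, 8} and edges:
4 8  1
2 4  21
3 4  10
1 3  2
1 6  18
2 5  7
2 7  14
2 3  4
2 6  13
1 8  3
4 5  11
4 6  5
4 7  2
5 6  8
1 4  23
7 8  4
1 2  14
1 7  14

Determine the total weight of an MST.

Prim's algorithm from 2:
Step 1: cheapest edge leaving the tree is 2 3 (4); add 3.
Step 2: cheapest edge leaving the tree is 1 3 (2); add 1.
Step 3: cheapest edge leaving the tree is 1 8 (3); add 8.
Step 4: cheapest edge leaving the tree is 4 8 (1); add 4.
Step 5: cheapest edge leaving the tree is 4 7 (2); add 7.
Step 6: cheapest edge leaving the tree is 4 6 (5); add 6.
Step 7: cheapest edge leaving the tree is 2 5 (7); add 5.
MST edges: 2 3, 1 3, 1 8, 4 8, 4 7, 4 6, 2 5; total weight 4+2+3+1+2+5+7 = 24.

24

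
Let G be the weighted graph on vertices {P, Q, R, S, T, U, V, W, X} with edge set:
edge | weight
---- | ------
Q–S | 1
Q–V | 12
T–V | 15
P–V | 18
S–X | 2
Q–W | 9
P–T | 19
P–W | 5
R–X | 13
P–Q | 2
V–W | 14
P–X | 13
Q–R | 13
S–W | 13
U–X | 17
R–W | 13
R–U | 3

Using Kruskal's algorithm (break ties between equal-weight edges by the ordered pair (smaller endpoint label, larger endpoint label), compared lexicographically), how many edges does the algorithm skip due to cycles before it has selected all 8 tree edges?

Sort edges by weight, then run Kruskal:
Q–S (1): add — endpoints in different components.
P–Q (2): add — endpoints in different components.
S–X (2): add — endpoints in different components.
R–U (3): add — endpoints in different components.
P–W (5): add — endpoints in different components.
Q–W (9): skip — W and Q already connected.
Q–V (12): add — endpoints in different components.
P–X (13): skip — P and X already connected.
Q–R (13): add — endpoints in different components.
R–W (13): skip — W and R already connected.
R–X (13): skip — R and X already connected.
S–W (13): skip — W and S already connected.
V–W (14): skip — W and V already connected.
T–V (15): add — endpoints in different components.
Edges rejected before the tree was complete: 6.

6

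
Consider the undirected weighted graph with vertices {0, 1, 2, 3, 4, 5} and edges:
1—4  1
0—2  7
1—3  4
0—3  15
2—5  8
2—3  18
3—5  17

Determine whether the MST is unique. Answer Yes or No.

Yes

Kruskal: consider edges lightest-first.
1—4 (1): add — endpoints in different components.
1—3 (4): add — endpoints in different components.
0—2 (7): add — endpoints in different components.
2—5 (8): add — endpoints in different components.
0—3 (15): add — endpoints in different components.
Every non-tree edge has weight strictly greater than the heaviest edge on the tree path between its endpoints, so the MST is unique.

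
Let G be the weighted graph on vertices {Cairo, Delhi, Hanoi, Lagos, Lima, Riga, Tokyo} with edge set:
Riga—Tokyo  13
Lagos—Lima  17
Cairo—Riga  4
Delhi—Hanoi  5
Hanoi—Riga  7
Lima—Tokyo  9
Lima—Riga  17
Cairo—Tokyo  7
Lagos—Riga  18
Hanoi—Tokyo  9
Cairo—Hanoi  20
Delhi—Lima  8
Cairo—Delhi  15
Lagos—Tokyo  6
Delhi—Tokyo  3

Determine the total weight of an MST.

Kruskal's algorithm — process edges by increasing weight (ties by edge label):
Delhi—Tokyo (3): add — endpoints in different components.
Cairo—Riga (4): add — endpoints in different components.
Delhi—Hanoi (5): add — endpoints in different components.
Lagos—Tokyo (6): add — endpoints in different components.
Cairo—Tokyo (7): add — endpoints in different components.
Hanoi—Riga (7): skip — Riga and Hanoi already connected.
Delhi—Lima (8): add — endpoints in different components.
MST edges: Delhi—Tokyo, Cairo—Riga, Delhi—Hanoi, Lagos—Tokyo, Cairo—Tokyo, Delhi—Lima; total weight 3+4+5+6+7+8 = 33.

33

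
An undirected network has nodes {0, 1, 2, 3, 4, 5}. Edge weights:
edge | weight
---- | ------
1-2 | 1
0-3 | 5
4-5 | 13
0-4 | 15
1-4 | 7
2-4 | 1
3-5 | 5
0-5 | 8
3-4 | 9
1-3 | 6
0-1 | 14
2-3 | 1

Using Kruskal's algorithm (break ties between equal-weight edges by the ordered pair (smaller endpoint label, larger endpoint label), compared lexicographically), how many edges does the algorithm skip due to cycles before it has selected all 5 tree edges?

Kruskal: consider edges lightest-first.
1-2 (1): add — endpoints in different components.
2-3 (1): add — endpoints in different components.
2-4 (1): add — endpoints in different components.
0-3 (5): add — endpoints in different components.
3-5 (5): add — endpoints in different components.
Edges rejected before the tree was complete: 0.

0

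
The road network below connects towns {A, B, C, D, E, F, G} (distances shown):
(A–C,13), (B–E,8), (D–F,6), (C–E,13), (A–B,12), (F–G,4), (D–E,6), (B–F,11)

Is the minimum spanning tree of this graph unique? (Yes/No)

No

Sort edges by weight, then run Kruskal:
F–G (4): add. Components now {A} {B} {C} {D} {E} {F,G}
D–E (6): add. Components now {A} {B} {C} {D,E} {F,G}
D–F (6): add. Components now {A} {B} {C} {D,E,F,G}
B–E (8): add. Components now {A} {B,D,E,F,G} {C}
B–F (11): skip — B and F already connected.
A–B (12): add. Components now {A,B,D,E,F,G} {C}
A–C (13): add. Components now {A,B,C,D,E,F,G}
Non-tree edge C–E has weight 13, equal to the heaviest edge on its tree cycle — swapping gives another MST of the same weight. Not unique.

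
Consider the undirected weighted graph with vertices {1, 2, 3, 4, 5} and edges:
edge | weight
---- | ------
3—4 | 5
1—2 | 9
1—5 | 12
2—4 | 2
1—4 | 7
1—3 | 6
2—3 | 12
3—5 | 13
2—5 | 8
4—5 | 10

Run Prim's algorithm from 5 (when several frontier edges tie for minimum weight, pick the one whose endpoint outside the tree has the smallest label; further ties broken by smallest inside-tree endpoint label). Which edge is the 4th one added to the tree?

Prim's algorithm from 5:
Step 1: frontier [2—5 8, 4—5 10, 1—5 12, 3—5 13] → take 2—5 (8); add 2.
Step 2: frontier [2—4 2, 1—2 9, 2—3 12, 4—5 10, 1—5 12, 3—5 13] → take 2—4 (2); add 4.
Step 3: frontier [1—2 9, 2—3 12, 3—4 5, 1—4 7, 1—5 12, 3—5 13] → take 3—4 (5); add 3.
Step 4: frontier [1—2 9, 1—3 6, 1—4 7, 1—5 12] → take 1—3 (6); add 1.
The 4th edge added is 1—3.

1-3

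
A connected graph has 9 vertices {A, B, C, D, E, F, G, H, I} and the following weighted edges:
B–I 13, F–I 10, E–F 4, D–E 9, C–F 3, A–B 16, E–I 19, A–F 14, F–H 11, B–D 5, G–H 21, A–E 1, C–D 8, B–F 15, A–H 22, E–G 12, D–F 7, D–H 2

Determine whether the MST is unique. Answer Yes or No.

Kruskal's algorithm — process edges by increasing weight (ties by edge label):
A–E (1): add — endpoints in different components.
D–H (2): add — endpoints in different components.
C–F (3): add — endpoints in different components.
E–F (4): add — endpoints in different components.
B–D (5): add — endpoints in different components.
D–F (7): add — endpoints in different components.
C–D (8): skip — C and D already connected.
D–E (9): skip — D and E already connected.
F–I (10): add — endpoints in different components.
F–H (11): skip — F and H already connected.
E–G (12): add — endpoints in different components.
Every non-tree edge has weight strictly greater than the heaviest edge on the tree path between its endpoints, so the MST is unique.

Yes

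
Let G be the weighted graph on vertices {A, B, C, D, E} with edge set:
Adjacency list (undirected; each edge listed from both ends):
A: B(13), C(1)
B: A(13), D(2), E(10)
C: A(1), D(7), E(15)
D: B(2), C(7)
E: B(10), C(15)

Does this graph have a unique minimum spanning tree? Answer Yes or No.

Yes

Kruskal's algorithm — process edges by increasing weight (ties by edge label):
A C (1): add. Components now {A,C} {B} {D} {E}
B D (2): add. Components now {A,C} {B,D} {E}
C D (7): add. Components now {A,B,C,D} {E}
B E (10): add. Components now {A,B,C,D,E}
Every non-tree edge has weight strictly greater than the heaviest edge on the tree path between its endpoints, so the MST is unique.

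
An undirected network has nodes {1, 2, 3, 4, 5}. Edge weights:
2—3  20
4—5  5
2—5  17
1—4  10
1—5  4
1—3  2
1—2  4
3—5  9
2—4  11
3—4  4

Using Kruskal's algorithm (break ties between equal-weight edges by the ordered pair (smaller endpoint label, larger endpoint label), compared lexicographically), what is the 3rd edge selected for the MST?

1-5

Kruskal: consider edges lightest-first.
1—3 (2): add — endpoints in different components.
1—2 (4): add — endpoints in different components.
1—5 (4): add — endpoints in different components.
3—4 (4): add — endpoints in different components.
The 3rd edge added is 1—5.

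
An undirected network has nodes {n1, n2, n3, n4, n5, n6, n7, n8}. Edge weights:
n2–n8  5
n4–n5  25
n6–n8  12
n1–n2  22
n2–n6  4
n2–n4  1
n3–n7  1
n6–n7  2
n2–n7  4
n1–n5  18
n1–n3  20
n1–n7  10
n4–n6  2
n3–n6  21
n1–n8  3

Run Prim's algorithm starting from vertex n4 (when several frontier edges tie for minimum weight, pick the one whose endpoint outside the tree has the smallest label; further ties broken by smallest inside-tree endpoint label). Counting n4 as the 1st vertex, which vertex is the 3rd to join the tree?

Prim, starting at n4.
Step 1: cheapest edge leaving the tree is n2–n4 (1); add n2.
Step 2: cheapest edge leaving the tree is n4–n6 (2); add n6.
Step 3: cheapest edge leaving the tree is n6–n7 (2); add n7.
Step 4: cheapest edge leaving the tree is n3–n7 (1); add n3.
Step 5: cheapest edge leaving the tree is n2–n8 (5); add n8.
Step 6: cheapest edge leaving the tree is n1–n8 (3); add n1.
Step 7: cheapest edge leaving the tree is n1–n5 (18); add n5.
Vertex order: n4, n2, n6, n7, n3, n8, n1, n5. The 3rd vertex is n6.

n6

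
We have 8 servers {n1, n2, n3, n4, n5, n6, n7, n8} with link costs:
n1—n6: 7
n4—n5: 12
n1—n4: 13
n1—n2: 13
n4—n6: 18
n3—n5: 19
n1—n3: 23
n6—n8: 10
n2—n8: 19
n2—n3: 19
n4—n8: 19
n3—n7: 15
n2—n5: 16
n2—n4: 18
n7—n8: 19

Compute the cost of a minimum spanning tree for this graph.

89

Grow the tree from n3 using Prim:
Step 1: cheapest edge leaving the tree is n3—n7 (15); add n7.
Step 2: cheapest edge leaving the tree is n2—n3 (19); add n2.
Step 3: cheapest edge leaving the tree is n1—n2 (13); add n1.
Step 4: cheapest edge leaving the tree is n1—n6 (7); add n6.
Step 5: cheapest edge leaving the tree is n6—n8 (10); add n8.
Step 6: cheapest edge leaving the tree is n1—n4 (13); add n4.
Step 7: cheapest edge leaving the tree is n4—n5 (12); add n5.
MST edges: n3—n7, n2—n3, n1—n2, n1—n6, n6—n8, n1—n4, n4—n5; total weight 15+19+13+7+10+13+12 = 89.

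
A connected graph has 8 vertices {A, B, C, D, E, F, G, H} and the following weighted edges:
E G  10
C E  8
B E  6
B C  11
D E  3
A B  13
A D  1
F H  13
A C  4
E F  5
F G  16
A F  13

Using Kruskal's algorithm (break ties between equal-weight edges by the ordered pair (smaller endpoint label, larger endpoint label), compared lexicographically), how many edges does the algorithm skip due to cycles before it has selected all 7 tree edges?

Kruskal's algorithm — process edges by increasing weight (ties by edge label):
A D (1): add — endpoints in different components.
D E (3): add — endpoints in different components.
A C (4): add — endpoints in different components.
E F (5): add — endpoints in different components.
B E (6): add — endpoints in different components.
C E (8): skip — C and E already connected.
E G (10): add — endpoints in different components.
B C (11): skip — B and C already connected.
A B (13): skip — A and B already connected.
A F (13): skip — A and F already connected.
F H (13): add — endpoints in different components.
Edges rejected before the tree was complete: 4.

4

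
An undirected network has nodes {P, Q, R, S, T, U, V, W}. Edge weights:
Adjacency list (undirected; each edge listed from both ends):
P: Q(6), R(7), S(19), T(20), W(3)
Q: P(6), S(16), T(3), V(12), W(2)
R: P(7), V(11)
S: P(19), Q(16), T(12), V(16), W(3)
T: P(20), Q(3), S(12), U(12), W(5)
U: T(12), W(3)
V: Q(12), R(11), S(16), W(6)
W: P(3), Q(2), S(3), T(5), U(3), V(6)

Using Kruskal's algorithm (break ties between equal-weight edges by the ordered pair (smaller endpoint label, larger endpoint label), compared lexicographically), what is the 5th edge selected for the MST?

Kruskal: consider edges lightest-first.
Q—W (2): add — endpoints in different components.
P—W (3): add — endpoints in different components.
Q—T (3): add — endpoints in different components.
S—W (3): add — endpoints in different components.
U—W (3): add — endpoints in different components.
T—W (5): skip — W and T already connected.
P—Q (6): skip — P and Q already connected.
V—W (6): add — endpoints in different components.
P—R (7): add — endpoints in different components.
The 5th edge added is U—W.

U-W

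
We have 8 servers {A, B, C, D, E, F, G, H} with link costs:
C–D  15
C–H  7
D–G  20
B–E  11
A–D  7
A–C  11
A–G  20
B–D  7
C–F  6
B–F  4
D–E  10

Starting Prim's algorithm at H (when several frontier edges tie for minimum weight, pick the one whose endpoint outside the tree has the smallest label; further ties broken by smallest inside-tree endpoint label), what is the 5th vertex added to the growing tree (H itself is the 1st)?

D

Prim, starting at H.
Step 1: cheapest edge leaving the tree is C–H (7); add C.
Step 2: cheapest edge leaving the tree is C–F (6); add F.
Step 3: cheapest edge leaving the tree is B–F (4); add B.
Step 4: cheapest edge leaving the tree is B–D (7); add D.
Step 5: cheapest edge leaving the tree is A–D (7); add A.
Step 6: cheapest edge leaving the tree is D–E (10); add E.
Step 7: cheapest edge leaving the tree is A–G (20); add G.
Vertex order: H, C, F, B, D, A, E, G. The 5th vertex is D.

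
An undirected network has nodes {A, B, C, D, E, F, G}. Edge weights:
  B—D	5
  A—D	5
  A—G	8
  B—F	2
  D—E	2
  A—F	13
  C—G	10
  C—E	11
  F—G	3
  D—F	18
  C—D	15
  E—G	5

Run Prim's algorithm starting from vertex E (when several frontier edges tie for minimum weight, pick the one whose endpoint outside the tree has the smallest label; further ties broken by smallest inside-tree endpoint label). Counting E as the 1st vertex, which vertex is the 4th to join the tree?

Grow the tree from E using Prim:
Step 1: cheapest edge leaving the tree is D—E (2); add D.
Step 2: cheapest edge leaving the tree is A—D (5); add A.
Step 3: cheapest edge leaving the tree is B—D (5); add B.
Step 4: cheapest edge leaving the tree is B—F (2); add F.
Step 5: cheapest edge leaving the tree is F—G (3); add G.
Step 6: cheapest edge leaving the tree is C—G (10); add C.
Vertex order: E, D, A, B, F, G, C. The 4th vertex is B.

B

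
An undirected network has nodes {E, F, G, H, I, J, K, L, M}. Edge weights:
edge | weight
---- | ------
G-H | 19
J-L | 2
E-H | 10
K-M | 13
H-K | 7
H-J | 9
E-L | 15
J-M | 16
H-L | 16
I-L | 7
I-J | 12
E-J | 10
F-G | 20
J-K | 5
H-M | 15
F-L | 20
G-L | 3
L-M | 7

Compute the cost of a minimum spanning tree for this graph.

61

Kruskal: consider edges lightest-first.
J-L (2): add — endpoints in different components.
G-L (3): add — endpoints in different components.
J-K (5): add — endpoints in different components.
H-K (7): add — endpoints in different components.
I-L (7): add — endpoints in different components.
L-M (7): add — endpoints in different components.
H-J (9): skip — H and J already connected.
E-H (10): add — endpoints in different components.
E-J (10): skip — E and J already connected.
I-J (12): skip — I and J already connected.
K-M (13): skip — K and M already connected.
E-L (15): skip — E and L already connected.
H-M (15): skip — H and M already connected.
H-L (16): skip — H and L already connected.
J-M (16): skip — J and M already connected.
G-H (19): skip — G and H already connected.
F-G (20): add — endpoints in different components.
MST edges: J-L, G-L, J-K, H-K, I-L, L-M, E-H, F-G; total weight 2+3+5+7+7+7+10+20 = 61.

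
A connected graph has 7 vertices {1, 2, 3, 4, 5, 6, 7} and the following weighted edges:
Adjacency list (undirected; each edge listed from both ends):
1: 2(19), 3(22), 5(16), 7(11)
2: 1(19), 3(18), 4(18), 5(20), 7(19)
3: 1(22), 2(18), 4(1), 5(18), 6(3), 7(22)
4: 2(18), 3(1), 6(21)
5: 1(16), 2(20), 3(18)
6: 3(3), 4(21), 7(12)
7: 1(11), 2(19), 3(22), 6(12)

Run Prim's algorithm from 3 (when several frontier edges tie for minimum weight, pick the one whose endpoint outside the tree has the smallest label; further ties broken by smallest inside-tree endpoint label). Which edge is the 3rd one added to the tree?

6-7

Prim's algorithm from 3:
Step 1: cheapest edge leaving the tree is 3–4 (1); add 4.
Step 2: cheapest edge leaving the tree is 3–6 (3); add 6.
Step 3: cheapest edge leaving the tree is 6–7 (12); add 7.
Step 4: cheapest edge leaving the tree is 1–7 (11); add 1.
Step 5: cheapest edge leaving the tree is 1–5 (16); add 5.
Step 6: cheapest edge leaving the tree is 2–3 (18); add 2.
The 3rd edge added is 6–7.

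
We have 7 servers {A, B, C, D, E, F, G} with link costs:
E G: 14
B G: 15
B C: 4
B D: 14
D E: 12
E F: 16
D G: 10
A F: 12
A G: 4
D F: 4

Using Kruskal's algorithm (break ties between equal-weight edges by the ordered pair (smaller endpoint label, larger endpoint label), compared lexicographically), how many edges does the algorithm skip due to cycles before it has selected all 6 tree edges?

1

Kruskal: consider edges lightest-first.
A G (4): add — endpoints in different components.
B C (4): add — endpoints in different components.
D F (4): add — endpoints in different components.
D G (10): add — endpoints in different components.
A F (12): skip — A and F already connected.
D E (12): add — endpoints in different components.
B D (14): add — endpoints in different components.
Edges rejected before the tree was complete: 1.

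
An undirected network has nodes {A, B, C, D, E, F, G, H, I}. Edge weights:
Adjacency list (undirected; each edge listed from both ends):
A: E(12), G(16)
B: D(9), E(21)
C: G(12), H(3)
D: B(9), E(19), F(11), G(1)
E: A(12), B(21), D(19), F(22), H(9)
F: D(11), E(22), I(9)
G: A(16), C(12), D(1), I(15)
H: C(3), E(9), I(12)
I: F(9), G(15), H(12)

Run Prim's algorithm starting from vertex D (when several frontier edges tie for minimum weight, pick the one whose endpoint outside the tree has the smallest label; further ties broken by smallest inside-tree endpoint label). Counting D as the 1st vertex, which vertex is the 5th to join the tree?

Prim, starting at D.
Step 1: frontier [D G 1, B D 9, D F 11, D E 19] → take D G (1); add G.
Step 2: frontier [B D 9, D F 11, D E 19, C G 12, G I 15, A G 16] → take B D (9); add B.
Step 3: frontier [B E 21, D F 11, D E 19, C G 12, G I 15, A G 16] → take D F (11); add F.
Step 4: frontier [B E 21, D E 19, F I 9, E F 22, C G 12, G I 15, A G 16] → take F I (9); add I.
Step 5: frontier [B E 21, D E 19, E F 22, C G 12, A G 16, H I 12] → take C G (12); add C.
Step 6: frontier [B E 21, C H 3, D E 19, E F 22, A G 16, H I 12] → take C H (3); add H.
Step 7: frontier [B E 21, D E 19, E F 22, A G 16, E H 9] → take E H (9); add E.
Step 8: frontier [A E 12, A G 16] → take A E (12); add A.
Vertex order: D, G, B, F, I, C, H, E, A. The 5th vertex is I.

I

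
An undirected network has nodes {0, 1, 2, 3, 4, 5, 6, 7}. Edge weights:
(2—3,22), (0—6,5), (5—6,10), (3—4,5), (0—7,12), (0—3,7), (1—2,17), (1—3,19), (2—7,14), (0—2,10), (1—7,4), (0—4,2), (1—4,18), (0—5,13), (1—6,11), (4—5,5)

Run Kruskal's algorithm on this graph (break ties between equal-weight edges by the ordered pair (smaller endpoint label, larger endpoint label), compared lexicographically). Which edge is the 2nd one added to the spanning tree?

1-7

Kruskal's algorithm — process edges by increasing weight (ties by edge label):
0—4 (2): add — endpoints in different components.
1—7 (4): add — endpoints in different components.
0—6 (5): add — endpoints in different components.
3—4 (5): add — endpoints in different components.
4—5 (5): add — endpoints in different components.
0—3 (7): skip — 0 and 3 already connected.
0—2 (10): add — endpoints in different components.
5—6 (10): skip — 5 and 6 already connected.
1—6 (11): add — endpoints in different components.
The 2nd edge added is 1—7.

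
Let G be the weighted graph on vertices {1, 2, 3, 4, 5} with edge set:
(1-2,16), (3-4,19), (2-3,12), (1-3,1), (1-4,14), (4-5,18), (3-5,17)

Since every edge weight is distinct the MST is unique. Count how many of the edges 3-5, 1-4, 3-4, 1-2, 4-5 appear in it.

Kruskal: consider edges lightest-first.
1-3 (1): add — endpoints in different components.
2-3 (12): add — endpoints in different components.
1-4 (14): add — endpoints in different components.
1-2 (16): skip — 1 and 2 already connected.
3-5 (17): add — endpoints in different components.
MST edge set: {1-3, 2-3, 1-4, 3-5}.
Of the listed edges, {3-5, 1-4} are in the MST → 2.

2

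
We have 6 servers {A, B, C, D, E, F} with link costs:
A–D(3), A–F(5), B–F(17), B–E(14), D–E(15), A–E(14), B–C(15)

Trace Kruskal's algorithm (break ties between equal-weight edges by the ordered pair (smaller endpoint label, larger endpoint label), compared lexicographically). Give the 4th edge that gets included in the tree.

Kruskal: consider edges lightest-first.
A–D (3): add. Components now {A,D} {B} {C} {E} {F}
A–F (5): add. Components now {A,D,F} {B} {C} {E}
A–E (14): add. Components now {A,D,E,F} {B} {C}
B–E (14): add. Components now {A,B,D,E,F} {C}
B–C (15): add. Components now {A,B,C,D,E,F}
The 4th edge added is B–E.

B-E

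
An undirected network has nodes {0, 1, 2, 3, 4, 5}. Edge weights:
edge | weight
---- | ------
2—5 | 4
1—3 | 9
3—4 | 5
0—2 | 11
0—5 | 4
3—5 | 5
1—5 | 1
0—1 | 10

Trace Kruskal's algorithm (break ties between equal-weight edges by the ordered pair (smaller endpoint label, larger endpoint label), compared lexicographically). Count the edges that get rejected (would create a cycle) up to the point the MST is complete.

0

Sort edges by weight, then run Kruskal:
1—5 (1): add. Components now {0} {1,5} {2} {3} {4}
0—5 (4): add. Components now {0,1,5} {2} {3} {4}
2—5 (4): add. Components now {0,1,2,5} {3} {4}
3—4 (5): add. Components now {0,1,2,5} {3,4}
3—5 (5): add. Components now {0,1,2,3,4,5}
Edges rejected before the tree was complete: 0.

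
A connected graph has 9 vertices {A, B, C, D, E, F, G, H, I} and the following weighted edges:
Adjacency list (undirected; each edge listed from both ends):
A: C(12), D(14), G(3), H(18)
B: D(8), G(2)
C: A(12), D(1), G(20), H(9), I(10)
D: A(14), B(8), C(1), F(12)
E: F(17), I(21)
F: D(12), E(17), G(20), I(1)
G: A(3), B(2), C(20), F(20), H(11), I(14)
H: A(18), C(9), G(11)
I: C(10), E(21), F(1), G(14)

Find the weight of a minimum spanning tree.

51

Grow the tree from A using Prim:
Step 1: cheapest edge leaving the tree is A-G (3); add G.
Step 2: cheapest edge leaving the tree is B-G (2); add B.
Step 3: cheapest edge leaving the tree is B-D (8); add D.
Step 4: cheapest edge leaving the tree is C-D (1); add C.
Step 5: cheapest edge leaving the tree is C-H (9); add H.
Step 6: cheapest edge leaving the tree is C-I (10); add I.
Step 7: cheapest edge leaving the tree is F-I (1); add F.
Step 8: cheapest edge leaving the tree is E-F (17); add E.
MST edges: A-G, B-G, B-D, C-D, C-H, C-I, F-I, E-F; total weight 3+2+8+1+9+10+1+17 = 51.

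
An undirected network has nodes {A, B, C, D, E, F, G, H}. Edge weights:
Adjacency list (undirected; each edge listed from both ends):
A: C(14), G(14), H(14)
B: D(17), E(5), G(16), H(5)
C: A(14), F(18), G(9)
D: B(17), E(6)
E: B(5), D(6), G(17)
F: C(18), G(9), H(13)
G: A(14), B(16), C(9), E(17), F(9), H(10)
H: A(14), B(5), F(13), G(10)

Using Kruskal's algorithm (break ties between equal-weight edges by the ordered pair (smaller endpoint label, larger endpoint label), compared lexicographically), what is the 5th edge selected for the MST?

F-G

Kruskal: consider edges lightest-first.
B—E (5): add — endpoints in different components.
B—H (5): add — endpoints in different components.
D—E (6): add — endpoints in different components.
C—G (9): add — endpoints in different components.
F—G (9): add — endpoints in different components.
G—H (10): add — endpoints in different components.
F—H (13): skip — F and H already connected.
A—C (14): add — endpoints in different components.
The 5th edge added is F—G.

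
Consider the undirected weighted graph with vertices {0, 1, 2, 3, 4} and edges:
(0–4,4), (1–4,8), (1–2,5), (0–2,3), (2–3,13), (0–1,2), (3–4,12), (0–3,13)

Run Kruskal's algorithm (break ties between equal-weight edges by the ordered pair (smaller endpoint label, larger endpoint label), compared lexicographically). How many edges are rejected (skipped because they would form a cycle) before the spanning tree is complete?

2

Sort edges by weight, then run Kruskal:
0–1 (2): add — endpoints in different components.
0–2 (3): add — endpoints in different components.
0–4 (4): add — endpoints in different components.
1–2 (5): skip — 1 and 2 already connected.
1–4 (8): skip — 1 and 4 already connected.
3–4 (12): add — endpoints in different components.
Edges rejected before the tree was complete: 2.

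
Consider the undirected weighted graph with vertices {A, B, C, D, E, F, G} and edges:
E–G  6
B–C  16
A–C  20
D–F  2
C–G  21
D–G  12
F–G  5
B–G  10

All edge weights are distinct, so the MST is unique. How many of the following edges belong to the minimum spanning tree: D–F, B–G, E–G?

Kruskal's algorithm — process edges by increasing weight (ties by edge label):
D–F (2): add. Components now {A} {B} {C} {D,F} {E} {G}
F–G (5): add. Components now {A} {B} {C} {D,F,G} {E}
E–G (6): add. Components now {A} {B} {C} {D,E,F,G}
B–G (10): add. Components now {A} {B,D,E,F,G} {C}
D–G (12): skip — D and G already connected.
B–C (16): add. Components now {A} {B,C,D,E,F,G}
A–C (20): add. Components now {A,B,C,D,E,F,G}
MST edge set: {D–F, F–G, E–G, B–G, B–C, A–C}.
Of the listed edges, {D–F, B–G, E–G} are in the MST → 3.

3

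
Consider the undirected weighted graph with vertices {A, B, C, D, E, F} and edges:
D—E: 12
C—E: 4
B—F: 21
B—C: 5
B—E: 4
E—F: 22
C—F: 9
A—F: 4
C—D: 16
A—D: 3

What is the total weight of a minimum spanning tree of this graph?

24

Prim, starting at B.
Step 1: cheapest edge leaving the tree is B—E (4); add E.
Step 2: cheapest edge leaving the tree is C—E (4); add C.
Step 3: cheapest edge leaving the tree is C—F (9); add F.
Step 4: cheapest edge leaving the tree is A—F (4); add A.
Step 5: cheapest edge leaving the tree is A—D (3); add D.
MST edges: B—E, C—E, C—F, A—F, A—D; total weight 4+4+9+4+3 = 24.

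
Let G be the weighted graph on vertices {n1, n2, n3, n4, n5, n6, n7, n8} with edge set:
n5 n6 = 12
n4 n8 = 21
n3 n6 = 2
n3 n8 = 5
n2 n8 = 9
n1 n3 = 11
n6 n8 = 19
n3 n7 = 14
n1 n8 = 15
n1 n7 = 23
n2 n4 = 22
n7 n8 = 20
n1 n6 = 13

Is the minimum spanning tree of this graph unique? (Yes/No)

Kruskal: consider edges lightest-first.
n3 n6 (2): add — endpoints in different components.
n3 n8 (5): add — endpoints in different components.
n2 n8 (9): add — endpoints in different components.
n1 n3 (11): add — endpoints in different components.
n5 n6 (12): add — endpoints in different components.
n1 n6 (13): skip — n6 and n1 already connected.
n3 n7 (14): add — endpoints in different components.
n1 n8 (15): skip — n8 and n1 already connected.
n6 n8 (19): skip — n6 and n8 already connected.
n7 n8 (20): skip — n7 and n8 already connected.
n4 n8 (21): add — endpoints in different components.
Every non-tree edge has weight strictly greater than the heaviest edge on the tree path between its endpoints, so the MST is unique.

Yes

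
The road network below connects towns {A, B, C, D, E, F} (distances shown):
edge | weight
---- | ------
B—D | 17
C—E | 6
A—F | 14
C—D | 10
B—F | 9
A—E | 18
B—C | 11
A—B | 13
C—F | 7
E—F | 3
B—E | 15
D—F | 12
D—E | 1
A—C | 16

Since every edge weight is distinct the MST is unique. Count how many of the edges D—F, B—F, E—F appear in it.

Sort edges by weight, then run Kruskal:
D—E (1): add. Components now {A} {B} {C} {D,E} {F}
E—F (3): add. Components now {A} {B} {C} {D,E,F}
C—E (6): add. Components now {A} {B} {C,D,E,F}
C—F (7): skip — C and F already connected.
B—F (9): add. Components now {A} {B,C,D,E,F}
C—D (10): skip — C and D already connected.
B—C (11): skip — B and C already connected.
D—F (12): skip — D and F already connected.
A—B (13): add. Components now {A,B,C,D,E,F}
MST edge set: {D—E, E—F, C—E, B—F, A—B}.
Of the listed edges, {B—F, E—F} are in the MST → 2.

2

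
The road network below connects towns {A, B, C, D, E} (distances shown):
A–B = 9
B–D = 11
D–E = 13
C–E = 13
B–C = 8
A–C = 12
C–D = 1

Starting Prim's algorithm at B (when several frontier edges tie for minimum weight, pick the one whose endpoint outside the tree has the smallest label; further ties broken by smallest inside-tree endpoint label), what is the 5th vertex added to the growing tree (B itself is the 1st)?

Prim's algorithm from B:
Step 1: frontier [B–C 8, A–B 9, B–D 11] → take B–C (8); add C.
Step 2: frontier [A–B 9, B–D 11, C–D 1, A–C 12, C–E 13] → take C–D (1); add D.
Step 3: frontier [A–B 9, A–C 12, C–E 13, D–E 13] → take A–B (9); add A.
Step 4: frontier [C–E 13, D–E 13] → take C–E (13); add E.
Vertex order: B, C, D, A, E. The 5th vertex is E.

E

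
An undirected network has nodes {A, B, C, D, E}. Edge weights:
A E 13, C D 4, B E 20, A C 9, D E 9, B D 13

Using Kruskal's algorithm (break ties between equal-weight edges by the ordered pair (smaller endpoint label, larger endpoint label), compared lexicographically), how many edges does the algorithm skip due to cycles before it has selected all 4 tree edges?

Kruskal's algorithm — process edges by increasing weight (ties by edge label):
C D (4): add — endpoints in different components.
A C (9): add — endpoints in different components.
D E (9): add — endpoints in different components.
A E (13): skip — A and E already connected.
B D (13): add — endpoints in different components.
Edges rejected before the tree was complete: 1.

1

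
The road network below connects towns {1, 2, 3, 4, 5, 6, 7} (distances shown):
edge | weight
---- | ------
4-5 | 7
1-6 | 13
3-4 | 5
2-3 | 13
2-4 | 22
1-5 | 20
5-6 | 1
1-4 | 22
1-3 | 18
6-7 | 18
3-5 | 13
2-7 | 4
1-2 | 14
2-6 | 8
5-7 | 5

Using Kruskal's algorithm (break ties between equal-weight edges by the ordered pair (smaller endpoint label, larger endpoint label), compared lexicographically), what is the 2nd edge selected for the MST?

Kruskal: consider edges lightest-first.
5-6 (1): add. Components now {1} {2} {3} {4} {5,6} {7}
2-7 (4): add. Components now {1} {2,7} {3} {4} {5,6}
3-4 (5): add. Components now {1} {2,7} {3,4} {5,6}
5-7 (5): add. Components now {1} {2,5,6,7} {3,4}
4-5 (7): add. Components now {1} {2,3,4,5,6,7}
2-6 (8): skip — 2 and 6 already connected.
1-6 (13): add. Components now {1,2,3,4,5,6,7}
The 2nd edge added is 2-7.

2-7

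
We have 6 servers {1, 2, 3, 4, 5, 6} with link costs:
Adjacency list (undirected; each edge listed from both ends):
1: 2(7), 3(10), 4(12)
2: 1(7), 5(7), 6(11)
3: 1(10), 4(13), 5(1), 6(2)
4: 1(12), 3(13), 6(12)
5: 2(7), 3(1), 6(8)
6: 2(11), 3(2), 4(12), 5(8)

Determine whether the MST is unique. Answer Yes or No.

Kruskal's algorithm — process edges by increasing weight (ties by edge label):
3—5 (1): add. Components now {1} {2} {3,5} {4} {6}
3—6 (2): add. Components now {1} {2} {3,5,6} {4}
1—2 (7): add. Components now {1,2} {3,5,6} {4}
2—5 (7): add. Components now {1,2,3,5,6} {4}
5—6 (8): skip — 5 and 6 already connected.
1—3 (10): skip — 1 and 3 already connected.
2—6 (11): skip — 2 and 6 already connected.
1—4 (12): add. Components now {1,2,3,4,5,6}
Non-tree edge 4—6 has weight 12, equal to the heaviest edge on its tree cycle — swapping gives another MST of the same weight. Not unique.

No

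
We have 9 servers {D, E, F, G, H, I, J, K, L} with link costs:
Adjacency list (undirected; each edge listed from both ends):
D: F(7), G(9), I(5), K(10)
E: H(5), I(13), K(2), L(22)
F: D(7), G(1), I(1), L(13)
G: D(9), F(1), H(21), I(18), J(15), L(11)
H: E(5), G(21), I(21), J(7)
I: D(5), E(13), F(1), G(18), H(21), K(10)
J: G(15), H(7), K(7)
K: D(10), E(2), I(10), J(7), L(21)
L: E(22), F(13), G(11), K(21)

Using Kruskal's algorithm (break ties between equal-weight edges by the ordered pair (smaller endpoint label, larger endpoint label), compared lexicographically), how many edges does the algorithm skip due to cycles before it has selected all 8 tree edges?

4

Kruskal: consider edges lightest-first.
F–G (1): add — endpoints in different components.
F–I (1): add — endpoints in different components.
E–K (2): add — endpoints in different components.
D–I (5): add — endpoints in different components.
E–H (5): add — endpoints in different components.
D–F (7): skip — D and F already connected.
H–J (7): add — endpoints in different components.
J–K (7): skip — J and K already connected.
D–G (9): skip — D and G already connected.
D–K (10): add — endpoints in different components.
I–K (10): skip — I and K already connected.
G–L (11): add — endpoints in different components.
Edges rejected before the tree was complete: 4.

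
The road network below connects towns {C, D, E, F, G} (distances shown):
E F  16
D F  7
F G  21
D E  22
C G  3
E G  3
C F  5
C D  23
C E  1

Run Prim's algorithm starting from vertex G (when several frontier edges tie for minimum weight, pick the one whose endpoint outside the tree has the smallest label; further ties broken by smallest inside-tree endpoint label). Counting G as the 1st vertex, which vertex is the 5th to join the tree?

D

Prim, starting at G.
Step 1: cheapest edge leaving the tree is C G (3); add C.
Step 2: cheapest edge leaving the tree is C E (1); add E.
Step 3: cheapest edge leaving the tree is C F (5); add F.
Step 4: cheapest edge leaving the tree is D F (7); add D.
Vertex order: G, C, E, F, D. The 5th vertex is D.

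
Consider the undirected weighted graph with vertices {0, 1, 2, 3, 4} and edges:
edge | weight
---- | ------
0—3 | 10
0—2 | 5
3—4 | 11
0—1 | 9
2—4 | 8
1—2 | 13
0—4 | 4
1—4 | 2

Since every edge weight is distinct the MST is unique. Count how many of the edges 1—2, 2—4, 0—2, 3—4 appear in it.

1

Kruskal: consider edges lightest-first.
1—4 (2): add. Components now {0} {1,4} {2} {3}
0—4 (4): add. Components now {0,1,4} {2} {3}
0—2 (5): add. Components now {0,1,2,4} {3}
2—4 (8): skip — 2 and 4 already connected.
0—1 (9): skip — 0 and 1 already connected.
0—3 (10): add. Components now {0,1,2,3,4}
MST edge set: {1—4, 0—4, 0—2, 0—3}.
Of the listed edges, {0—2} are in the MST → 1.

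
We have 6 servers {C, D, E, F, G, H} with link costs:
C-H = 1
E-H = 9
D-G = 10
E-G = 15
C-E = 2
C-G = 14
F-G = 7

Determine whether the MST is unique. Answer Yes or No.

Yes

Kruskal: consider edges lightest-first.
C-H (1): add — endpoints in different components.
C-E (2): add — endpoints in different components.
F-G (7): add — endpoints in different components.
E-H (9): skip — E and H already connected.
D-G (10): add — endpoints in different components.
C-G (14): add — endpoints in different components.
Every non-tree edge has weight strictly greater than the heaviest edge on the tree path between its endpoints, so the MST is unique.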